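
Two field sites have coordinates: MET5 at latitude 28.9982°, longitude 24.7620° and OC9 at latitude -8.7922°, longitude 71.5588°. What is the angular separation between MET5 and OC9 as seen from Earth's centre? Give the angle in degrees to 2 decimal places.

58.83°

Δφ = -37.7904°,  Δλ = 46.7968°
a = sin²(Δφ/2) + cos φ₁ cos φ₂ sin²(Δλ/2) = 0.241186
c = 2·arcsin(√a) = 1.026719 rad = 58.8267°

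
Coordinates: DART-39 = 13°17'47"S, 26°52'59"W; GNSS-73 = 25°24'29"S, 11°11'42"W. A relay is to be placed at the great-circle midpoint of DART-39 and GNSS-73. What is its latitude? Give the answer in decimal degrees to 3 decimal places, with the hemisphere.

DART-39: φ = -13.29639°, λ = -26.88306°
GNSS-73: φ = -25.40806°, λ = -11.19500°
Bx = cos φ₂ cos Δλ = 0.869626,  By = cos φ₂ sin Δλ = 0.244245
φₘ = atan2(sin φ₁ + sin φ₂, √((cos φ₁ + Bx)² + By²)) = -19.52100°
λₘ = λ₁ + atan2(By, cos φ₁ + Bx) = -19.33314°

19.521°S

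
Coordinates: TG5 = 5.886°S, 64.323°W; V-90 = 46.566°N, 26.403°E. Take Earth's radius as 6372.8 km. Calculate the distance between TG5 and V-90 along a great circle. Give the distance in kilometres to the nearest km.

Δφ = 52.4520°,  Δλ = 90.7260°
a = sin²(Δφ/2) + cos φ₁ cos φ₂ sin²(Δλ/2) = 0.541567
c = 2·arcsin(√a) = 1.654026 rad = 94.7687°
d = R·c = 6372.8 × 1.654026 = 10540.8 km

10541 km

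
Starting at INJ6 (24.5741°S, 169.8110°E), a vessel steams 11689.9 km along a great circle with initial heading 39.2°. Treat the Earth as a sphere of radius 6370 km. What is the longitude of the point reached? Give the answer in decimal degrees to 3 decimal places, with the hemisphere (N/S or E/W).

107.055°W

δ = d/R = 11689.9/6370 = 1.835149 rad
φ₂ = arcsin(sin φ₁ cos δ + cos φ₁ sin δ cos θ)
   = arcsin(-0.41587·-0.26128 + 0.90942·0.96526·0.77494) = 52.08580°
λ₂ = λ₁ + atan2(sin θ sin δ cos φ₁, cos δ − sin φ₁ sin φ₂) = -107.05522°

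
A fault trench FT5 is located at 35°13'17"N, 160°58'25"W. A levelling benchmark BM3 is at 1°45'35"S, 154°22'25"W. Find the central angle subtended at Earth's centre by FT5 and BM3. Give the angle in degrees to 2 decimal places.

37.49°

FT5: φ = +35.22139°, λ = -160.97361°
BM3: φ = -1.75972°, λ = -154.37361°
Δφ = -36.9811°,  Δλ = 6.6000°
a = sin²(Δφ/2) + cos φ₁ cos φ₂ sin²(Δλ/2) = 0.103289
c = 2·arcsin(√a) = 0.654385 rad = 37.4935°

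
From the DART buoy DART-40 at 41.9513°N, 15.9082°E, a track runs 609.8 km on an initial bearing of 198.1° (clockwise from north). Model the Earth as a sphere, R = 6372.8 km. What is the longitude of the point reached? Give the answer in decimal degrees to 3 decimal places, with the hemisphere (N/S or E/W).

13.786°E

δ = d/R = 609.8/6372.8 = 0.095688 rad
φ₂ = arcsin(sin φ₁ cos δ + cos φ₁ sin δ cos θ)
   = arcsin(0.66850·0.99543 + 0.74371·0.09554·-0.95052) = 36.71971°
λ₂ = λ₁ + atan2(sin θ sin δ cos φ₁, cos δ − sin φ₁ sin φ₂) = 13.78602°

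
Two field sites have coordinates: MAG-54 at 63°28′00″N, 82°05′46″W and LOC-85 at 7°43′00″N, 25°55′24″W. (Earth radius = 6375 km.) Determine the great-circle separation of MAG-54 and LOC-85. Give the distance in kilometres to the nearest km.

MAG-54: φ = +63.46667°, λ = -82.09611°
LOC-85: φ = +7.71667°, λ = -25.92333°
Δφ = -55.7500°,  Δλ = 56.1728°
a = sin²(Δφ/2) + cos φ₁ cos φ₂ sin²(Δλ/2) = 0.316718
c = 2·arcsin(√a) = 1.195483 rad = 68.4962°
d = R·c = 6375 × 1.195483 = 7621.2 km

7621 km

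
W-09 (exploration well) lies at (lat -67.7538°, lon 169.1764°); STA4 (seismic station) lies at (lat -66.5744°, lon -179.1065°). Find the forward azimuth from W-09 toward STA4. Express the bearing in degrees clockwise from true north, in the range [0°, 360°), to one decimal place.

80.9°

Δλ = 11.7171°
y = sin Δλ · cos φ₂ = 0.080736
x = cos φ₁ sin φ₂ − sin φ₁ cos φ₂ cos Δλ = 0.012915
θ = atan2(y, x) = 80.9114° → 80.9114° (mod 360°)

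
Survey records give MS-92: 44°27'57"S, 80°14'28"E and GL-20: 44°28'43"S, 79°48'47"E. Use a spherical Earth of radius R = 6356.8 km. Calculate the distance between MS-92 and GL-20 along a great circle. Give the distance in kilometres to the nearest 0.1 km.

MS-92: φ = -44.46583°, λ = +80.24111°
GL-20: φ = -44.47861°, λ = +79.81306°
Δφ = -0.0128°,  Δλ = -0.4281°
a = sin²(Δφ/2) + cos φ₁ cos φ₂ sin²(Δλ/2) = 0.000007
c = 2·arcsin(√a) = 0.005336 rad = 0.3057°
d = R·c = 6356.8 × 0.005336 = 33.9 km

33.9 km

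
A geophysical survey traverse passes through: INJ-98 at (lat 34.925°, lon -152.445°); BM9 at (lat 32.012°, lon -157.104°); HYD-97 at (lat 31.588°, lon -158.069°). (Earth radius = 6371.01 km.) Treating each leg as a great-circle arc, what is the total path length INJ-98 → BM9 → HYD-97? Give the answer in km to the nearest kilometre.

643 km

INJ-98→BM9: c = 0.084752 rad, d = 539.96 km
BM9→HYD-97: c = 0.016114 rad, d = 102.66 km
Total = 539.96 + 102.66 = 642.62 km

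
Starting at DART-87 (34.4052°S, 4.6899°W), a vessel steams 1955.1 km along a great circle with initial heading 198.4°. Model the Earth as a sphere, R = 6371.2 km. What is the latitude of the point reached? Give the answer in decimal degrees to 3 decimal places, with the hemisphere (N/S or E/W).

50.817°S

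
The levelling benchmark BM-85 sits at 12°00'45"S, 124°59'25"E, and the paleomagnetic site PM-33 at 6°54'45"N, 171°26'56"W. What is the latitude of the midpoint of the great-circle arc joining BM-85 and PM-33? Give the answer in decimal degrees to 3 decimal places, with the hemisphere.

2.999°S

BM-85: φ = -12.01250°, λ = +124.99028°
PM-33: φ = +6.91250°, λ = -171.44889°
Bx = cos φ₂ cos Δλ = 0.442011,  By = cos φ₂ sin Δλ = 0.888899
φₘ = atan2(sin φ₁ + sin φ₂, √((cos φ₁ + Bx)² + By²)) = -2.99895°
λₘ = λ₁ + atan2(By, cos φ₁ + Bx) = 157.03418°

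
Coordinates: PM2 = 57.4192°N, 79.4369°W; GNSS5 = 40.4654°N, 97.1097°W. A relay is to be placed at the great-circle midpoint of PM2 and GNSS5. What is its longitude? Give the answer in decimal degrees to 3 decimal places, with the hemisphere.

89.797°W

Bx = cos φ₂ cos Δλ = 0.724893,  By = cos φ₂ sin Δλ = -0.230964
φₘ = atan2(sin φ₁ + sin φ₂, √((cos φ₁ + Bx)² + By²)) = 49.27082°
λₘ = λ₁ + atan2(By, cos φ₁ + Bx) = -89.79696°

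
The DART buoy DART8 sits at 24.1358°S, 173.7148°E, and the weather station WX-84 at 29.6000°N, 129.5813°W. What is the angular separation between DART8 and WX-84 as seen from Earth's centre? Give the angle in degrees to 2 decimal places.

Δφ = 53.7358°,  Δλ = 56.7039°
a = sin²(Δφ/2) + cos φ₁ cos φ₂ sin²(Δλ/2) = 0.383189
c = 2·arcsin(√a) = 1.334995 rad = 76.4896°

76.49°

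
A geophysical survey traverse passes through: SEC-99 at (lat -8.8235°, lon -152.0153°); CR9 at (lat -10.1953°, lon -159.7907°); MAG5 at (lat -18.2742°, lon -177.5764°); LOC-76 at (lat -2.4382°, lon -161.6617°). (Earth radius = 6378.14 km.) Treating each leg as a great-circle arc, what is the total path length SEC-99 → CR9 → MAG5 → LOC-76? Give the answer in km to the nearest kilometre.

SEC-99→CR9: c = 0.135960 rad, d = 867.17 km
CR9→MAG5: c = 0.331952 rad, d = 2117.23 km
MAG5→LOC-76: c = 0.387957 rad, d = 2474.45 km
Total = 867.17 + 2117.23 + 2474.45 = 5458.85 km

5459 km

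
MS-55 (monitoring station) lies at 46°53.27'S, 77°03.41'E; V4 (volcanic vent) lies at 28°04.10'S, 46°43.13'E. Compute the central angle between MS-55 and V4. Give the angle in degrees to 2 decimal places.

MS-55: φ = -46.88783°, λ = +77.05683°
V4: φ = -28.06833°, λ = +46.71883°
Δφ = 18.8195°,  Δλ = -30.3380°
a = sin²(Δφ/2) + cos φ₁ cos φ₂ sin²(Δλ/2) = 0.068021
c = 2·arcsin(√a) = 0.527718 rad = 30.2360°

30.24°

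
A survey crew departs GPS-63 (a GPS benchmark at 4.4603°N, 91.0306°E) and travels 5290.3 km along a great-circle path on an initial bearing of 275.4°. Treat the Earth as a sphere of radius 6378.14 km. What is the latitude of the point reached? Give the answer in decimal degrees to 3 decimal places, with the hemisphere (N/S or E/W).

δ = d/R = 5290.3/6378.14 = 0.829442 rad
φ₂ = arcsin(sin φ₁ cos δ + cos φ₁ sin δ cos θ)
   = arcsin(0.07777·0.67529 + 0.99697·0.73755·0.09411) = 6.99114°
λ₂ = λ₁ + atan2(sin θ sin δ cos φ₁, cos δ − sin φ₁ sin φ₂) = 43.31775°

6.991°N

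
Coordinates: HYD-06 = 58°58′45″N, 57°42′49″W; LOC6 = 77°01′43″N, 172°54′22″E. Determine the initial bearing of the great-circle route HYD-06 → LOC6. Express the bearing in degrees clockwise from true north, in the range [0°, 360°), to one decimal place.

HYD-06: φ = +58.97917°, λ = -57.71361°
LOC6: φ = +77.02861°, λ = +172.90611°
Δλ = -129.3803°
y = sin Δλ · cos φ₂ = -0.173500
x = cos φ₁ sin φ₂ − sin φ₁ cos φ₂ cos Δλ = 0.624246
θ = atan2(y, x) = -15.5325° → 344.4675° (mod 360°)

344.5°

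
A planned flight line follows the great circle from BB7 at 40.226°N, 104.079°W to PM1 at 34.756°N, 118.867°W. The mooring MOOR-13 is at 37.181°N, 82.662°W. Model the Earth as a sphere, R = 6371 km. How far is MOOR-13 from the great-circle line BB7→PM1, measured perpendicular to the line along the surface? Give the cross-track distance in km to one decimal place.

δ₁₃ = central angle BB7→MOOR-13 = 0.295753 rad  (haversine)
θ₁₃ = bearing BB7→MOOR-13 = 93.460°,  θ₁₂ = bearing BB7→PM1 = 249.657°
dₓₜ = R·arcsin(sin δ₁₃ · sin(θ₁₃ − θ₁₂)) = 6371·arcsin(0.29146·sin(-156.197°)) = -751.162 km
|dₓₜ| = 751.162 km

751.2 km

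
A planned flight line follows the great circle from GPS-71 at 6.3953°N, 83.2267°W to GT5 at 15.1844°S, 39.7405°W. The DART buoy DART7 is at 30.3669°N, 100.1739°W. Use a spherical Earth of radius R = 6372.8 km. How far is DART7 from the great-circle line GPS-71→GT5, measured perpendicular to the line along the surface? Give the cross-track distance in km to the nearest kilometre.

1621 km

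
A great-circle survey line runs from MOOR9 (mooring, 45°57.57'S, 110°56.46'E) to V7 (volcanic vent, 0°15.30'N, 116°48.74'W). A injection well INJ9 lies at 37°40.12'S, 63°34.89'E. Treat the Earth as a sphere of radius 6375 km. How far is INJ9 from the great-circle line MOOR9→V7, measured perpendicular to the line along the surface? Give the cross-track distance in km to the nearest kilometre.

2279 km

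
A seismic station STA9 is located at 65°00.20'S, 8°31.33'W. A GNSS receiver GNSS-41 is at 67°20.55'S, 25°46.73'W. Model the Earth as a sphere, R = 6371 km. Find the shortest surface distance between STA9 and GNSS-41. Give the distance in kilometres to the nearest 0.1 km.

814.5 km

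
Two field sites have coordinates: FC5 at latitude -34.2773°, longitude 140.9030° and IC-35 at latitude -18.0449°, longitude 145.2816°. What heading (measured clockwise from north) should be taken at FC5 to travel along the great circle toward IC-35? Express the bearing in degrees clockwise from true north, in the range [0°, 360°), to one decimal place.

14.6°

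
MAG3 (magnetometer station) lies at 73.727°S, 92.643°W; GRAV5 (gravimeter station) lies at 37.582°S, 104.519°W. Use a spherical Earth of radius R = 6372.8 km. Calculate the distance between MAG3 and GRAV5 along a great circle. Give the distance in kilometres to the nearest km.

Δφ = 36.1450°,  Δλ = -11.8760°
a = sin²(Δφ/2) + cos φ₁ cos φ₂ sin²(Δλ/2) = 0.098613
c = 2·arcsin(√a) = 0.638864 rad = 36.6042°
d = R·c = 6372.8 × 0.638864 = 4071.4 km

4071 km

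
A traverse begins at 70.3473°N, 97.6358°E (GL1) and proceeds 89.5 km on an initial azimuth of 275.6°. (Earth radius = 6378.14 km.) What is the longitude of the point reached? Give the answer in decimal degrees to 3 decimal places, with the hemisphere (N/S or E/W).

95.249°E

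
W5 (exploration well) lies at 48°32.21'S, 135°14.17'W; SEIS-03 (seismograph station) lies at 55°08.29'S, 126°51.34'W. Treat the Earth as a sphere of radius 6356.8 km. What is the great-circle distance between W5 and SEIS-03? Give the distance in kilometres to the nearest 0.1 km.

W5: φ = -48.53683°, λ = -135.23617°
SEIS-03: φ = -55.13817°, λ = -126.85567°
Δφ = -6.6013°,  Δλ = 8.3805°
a = sin²(Δφ/2) + cos φ₁ cos φ₂ sin²(Δλ/2) = 0.005336
c = 2·arcsin(√a) = 0.146221 rad = 8.3779°
d = R·c = 6356.8 × 0.146221 = 929.5 km

929.5 km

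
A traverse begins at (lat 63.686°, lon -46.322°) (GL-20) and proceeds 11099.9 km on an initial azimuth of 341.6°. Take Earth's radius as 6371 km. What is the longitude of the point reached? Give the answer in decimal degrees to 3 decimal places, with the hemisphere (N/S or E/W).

152.476°E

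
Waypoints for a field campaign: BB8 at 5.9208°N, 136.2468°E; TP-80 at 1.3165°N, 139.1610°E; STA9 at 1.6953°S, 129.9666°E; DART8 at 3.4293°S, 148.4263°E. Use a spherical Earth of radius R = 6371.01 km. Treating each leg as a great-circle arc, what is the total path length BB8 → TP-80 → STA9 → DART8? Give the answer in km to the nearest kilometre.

3741 km

BB8→TP-80: c = 0.095042 rad, d = 605.52 km
TP-80→STA9: c = 0.168844 rad, d = 1075.71 km
STA9→DART8: c = 0.323265 rad, d = 2059.52 km
Total = 605.52 + 1075.71 + 2059.52 = 3740.75 km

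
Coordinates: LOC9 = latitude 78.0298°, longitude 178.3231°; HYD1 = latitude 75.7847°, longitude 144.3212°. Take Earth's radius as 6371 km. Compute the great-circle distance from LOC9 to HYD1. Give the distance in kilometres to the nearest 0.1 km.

877.8 km

Δφ = -2.2451°,  Δλ = -34.0019°
a = sin²(Δφ/2) + cos φ₁ cos φ₂ sin²(Δλ/2) = 0.004738
c = 2·arcsin(√a) = 0.137774 rad = 7.8939°
d = R·c = 6371 × 0.137774 = 877.8 km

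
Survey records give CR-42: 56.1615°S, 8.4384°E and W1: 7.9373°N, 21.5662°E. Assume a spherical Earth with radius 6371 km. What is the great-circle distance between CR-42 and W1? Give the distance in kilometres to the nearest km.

7229 km

Δφ = 64.0988°,  Δλ = 13.1278°
a = sin²(Δφ/2) + cos φ₁ cos φ₂ sin²(Δλ/2) = 0.288796
c = 2·arcsin(√a) = 1.134697 rad = 65.0133°
d = R·c = 6371 × 1.134697 = 7229.2 km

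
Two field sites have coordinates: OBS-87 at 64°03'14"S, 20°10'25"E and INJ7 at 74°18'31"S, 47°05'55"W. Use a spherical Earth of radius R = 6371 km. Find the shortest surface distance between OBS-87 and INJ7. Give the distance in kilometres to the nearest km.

2702 km

OBS-87: φ = -64.05389°, λ = +20.17361°
INJ7: φ = -74.30861°, λ = -47.09861°
Δφ = -10.2547°,  Δλ = -67.2722°
a = sin²(Δφ/2) + cos φ₁ cos φ₂ sin²(Δλ/2) = 0.044294
c = 2·arcsin(√a) = 0.424093 rad = 24.2987°
d = R·c = 6371 × 0.424093 = 2701.9 km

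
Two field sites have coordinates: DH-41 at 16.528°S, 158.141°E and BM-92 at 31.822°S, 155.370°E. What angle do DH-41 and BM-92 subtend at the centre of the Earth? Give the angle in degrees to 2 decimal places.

15.50°

Δφ = -15.2940°,  Δλ = -2.7710°
a = sin²(Δφ/2) + cos φ₁ cos φ₂ sin²(Δλ/2) = 0.018184
c = 2·arcsin(√a) = 0.270518 rad = 15.4995°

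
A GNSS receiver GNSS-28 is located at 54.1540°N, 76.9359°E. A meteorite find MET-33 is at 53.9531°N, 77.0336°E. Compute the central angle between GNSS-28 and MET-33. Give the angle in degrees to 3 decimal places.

Δφ = -0.2009°,  Δλ = 0.0977°
a = sin²(Δφ/2) + cos φ₁ cos φ₂ sin²(Δλ/2) = 0.000003
c = 2·arcsin(√a) = 0.003646 rad = 0.2089°

0.209°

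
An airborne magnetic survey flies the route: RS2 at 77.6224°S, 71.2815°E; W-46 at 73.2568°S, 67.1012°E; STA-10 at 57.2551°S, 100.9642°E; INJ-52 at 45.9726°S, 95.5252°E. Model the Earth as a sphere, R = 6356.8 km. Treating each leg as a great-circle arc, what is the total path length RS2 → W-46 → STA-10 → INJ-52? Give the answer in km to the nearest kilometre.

RS2→W-46: c = 0.078323 rad, d = 497.88 km
W-46→STA-10: c = 0.363040 rad, d = 2307.77 km
STA-10→INJ-52: c = 0.205388 rad, d = 1305.61 km
Total = 497.88 + 2307.77 + 1305.61 = 4111.27 km

4111 km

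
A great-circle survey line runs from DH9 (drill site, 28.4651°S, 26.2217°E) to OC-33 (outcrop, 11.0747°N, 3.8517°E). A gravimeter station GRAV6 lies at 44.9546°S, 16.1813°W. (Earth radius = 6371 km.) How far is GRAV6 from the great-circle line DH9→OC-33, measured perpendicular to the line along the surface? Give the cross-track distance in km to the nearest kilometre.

4113 km

δ₁₃ = central angle DH9→GRAV6 = 0.649909 rad  (haversine)
θ₁₃ = bearing DH9→GRAV6 = 232.057°,  θ₁₂ = bearing DH9→OC-33 = 328.158°
dₓₜ = R·arcsin(sin δ₁₃ · sin(θ₁₃ − θ₁₂)) = 6371·arcsin(0.60511·sin(-96.101°)) = -4113.189 km
|dₓₜ| = 4113.189 km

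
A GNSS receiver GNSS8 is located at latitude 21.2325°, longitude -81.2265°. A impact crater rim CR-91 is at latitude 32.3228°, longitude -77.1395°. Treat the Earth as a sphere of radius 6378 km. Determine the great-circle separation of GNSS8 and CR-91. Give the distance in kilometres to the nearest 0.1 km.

Δφ = 11.0903°,  Δλ = 4.0870°
a = sin²(Δφ/2) + cos φ₁ cos φ₂ sin²(Δλ/2) = 0.010339
c = 2·arcsin(√a) = 0.203713 rad = 11.6719°
d = R·c = 6378 × 0.203713 = 1299.3 km

1299.3 km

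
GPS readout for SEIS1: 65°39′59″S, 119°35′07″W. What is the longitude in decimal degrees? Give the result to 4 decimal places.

119.5853°W

119° + 35′/60 + 7″/3600 = 119 + 0.58333 + 0.00194 = 119.5853°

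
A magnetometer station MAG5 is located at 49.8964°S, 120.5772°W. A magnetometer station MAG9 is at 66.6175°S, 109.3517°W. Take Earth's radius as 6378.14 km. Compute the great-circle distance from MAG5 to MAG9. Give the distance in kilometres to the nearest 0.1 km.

Δφ = -16.7211°,  Δλ = 11.2255°
a = sin²(Δφ/2) + cos φ₁ cos φ₂ sin²(Δλ/2) = 0.023587
c = 2·arcsin(√a) = 0.308383 rad = 17.6690°
d = R·c = 6378.14 × 0.308383 = 1966.9 km

1966.9 km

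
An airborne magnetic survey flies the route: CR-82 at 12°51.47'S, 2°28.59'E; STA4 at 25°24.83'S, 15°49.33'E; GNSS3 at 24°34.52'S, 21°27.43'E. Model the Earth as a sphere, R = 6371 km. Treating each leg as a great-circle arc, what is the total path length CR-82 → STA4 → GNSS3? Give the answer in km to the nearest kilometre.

2551 km

CR-82: φ = -12.85783°, λ = +2.47650°
STA4: φ = -25.41383°, λ = +15.82217°
GNSS3: φ = -24.57533°, λ = +21.45717°
CR-82→STA4: c = 0.310097 rad, d = 1975.63 km
STA4→GNSS3: c = 0.090324 rad, d = 575.46 km
Total = 1975.63 + 575.46 = 2551.08 km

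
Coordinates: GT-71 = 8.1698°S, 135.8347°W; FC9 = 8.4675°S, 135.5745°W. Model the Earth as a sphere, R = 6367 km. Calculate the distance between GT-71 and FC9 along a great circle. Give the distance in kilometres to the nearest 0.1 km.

Δφ = -0.2977°,  Δλ = 0.2602°
a = sin²(Δφ/2) + cos φ₁ cos φ₂ sin²(Δλ/2) = 0.000012
c = 2·arcsin(√a) = 0.006869 rad = 0.3936°
d = R·c = 6367 × 0.006869 = 43.7 km

43.7 km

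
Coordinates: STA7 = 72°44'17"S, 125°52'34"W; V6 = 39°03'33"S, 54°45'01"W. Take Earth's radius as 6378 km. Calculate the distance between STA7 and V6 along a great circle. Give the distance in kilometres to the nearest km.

STA7: φ = -72.73806°, λ = -125.87611°
V6: φ = -39.05917°, λ = -54.75028°
Δφ = 33.6789°,  Δλ = 71.1258°
a = sin²(Δφ/2) + cos φ₁ cos φ₂ sin²(Δλ/2) = 0.161861
c = 2·arcsin(√a) = 0.828097 rad = 47.4465°
d = R·c = 6378 × 0.828097 = 5281.6 km

5282 km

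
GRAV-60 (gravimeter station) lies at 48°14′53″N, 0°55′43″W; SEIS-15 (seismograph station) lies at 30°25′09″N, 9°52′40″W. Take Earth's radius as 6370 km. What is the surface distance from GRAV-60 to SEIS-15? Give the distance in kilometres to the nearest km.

2123 km

GRAV-60: φ = +48.24806°, λ = -0.92861°
SEIS-15: φ = +30.41917°, λ = -9.87778°
Δφ = -17.8289°,  Δλ = -8.9492°
a = sin²(Δφ/2) + cos φ₁ cos φ₂ sin²(Δλ/2) = 0.027508
c = 2·arcsin(√a) = 0.333248 rad = 19.0937°
d = R·c = 6370 × 0.333248 = 2122.8 km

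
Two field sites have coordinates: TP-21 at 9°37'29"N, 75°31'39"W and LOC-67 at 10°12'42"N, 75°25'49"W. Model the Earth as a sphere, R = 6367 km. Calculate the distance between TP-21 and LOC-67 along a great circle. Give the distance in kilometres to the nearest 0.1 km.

TP-21: φ = +9.62472°, λ = -75.52750°
LOC-67: φ = +10.21167°, λ = -75.43028°
Δφ = 0.5869°,  Δλ = 0.0972°
a = sin²(Δφ/2) + cos φ₁ cos φ₂ sin²(Δλ/2) = 0.000027
c = 2·arcsin(√a) = 0.010380 rad = 0.5947°
d = R·c = 6367 × 0.010380 = 66.1 km

66.1 km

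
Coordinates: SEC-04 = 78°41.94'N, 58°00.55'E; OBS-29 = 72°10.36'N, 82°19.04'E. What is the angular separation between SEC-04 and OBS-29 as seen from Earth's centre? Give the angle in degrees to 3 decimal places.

8.810°

SEC-04: φ = +78.69900°, λ = +58.00917°
OBS-29: φ = +72.17267°, λ = +82.31733°
Δφ = -6.5263°,  Δλ = 24.3082°
a = sin²(Δφ/2) + cos φ₁ cos φ₂ sin²(Δλ/2) = 0.005900
c = 2·arcsin(√a) = 0.153768 rad = 8.8103°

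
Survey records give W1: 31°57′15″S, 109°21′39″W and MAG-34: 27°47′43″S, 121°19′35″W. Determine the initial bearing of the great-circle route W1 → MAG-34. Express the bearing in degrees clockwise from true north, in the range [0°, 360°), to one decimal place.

W1: φ = -31.95417°, λ = -109.36083°
MAG-34: φ = -27.79528°, λ = -121.32639°
Δλ = -11.9656°
y = sin Δλ · cos φ₂ = -0.183402
x = cos φ₁ sin φ₂ − sin φ₁ cos φ₂ cos Δλ = 0.062350
θ = atan2(y, x) = -71.2238° → 288.7762° (mod 360°)

288.8°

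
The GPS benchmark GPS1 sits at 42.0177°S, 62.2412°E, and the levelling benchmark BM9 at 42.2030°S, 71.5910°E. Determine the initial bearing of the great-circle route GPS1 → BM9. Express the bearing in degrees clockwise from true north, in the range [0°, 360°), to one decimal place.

Δλ = 9.3498°
y = sin Δλ · cos φ₂ = 0.120347
x = cos φ₁ sin φ₂ − sin φ₁ cos φ₂ cos Δλ = -0.009821
θ = atan2(y, x) = 94.6655° → 94.6655° (mod 360°)

94.7°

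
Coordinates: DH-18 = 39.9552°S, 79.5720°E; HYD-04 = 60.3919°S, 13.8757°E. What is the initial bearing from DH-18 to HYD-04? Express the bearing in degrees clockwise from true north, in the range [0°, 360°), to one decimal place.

220.0°

Δλ = -65.6963°
y = sin Δλ · cos φ₂ = -0.450279
x = cos φ₁ sin φ₂ − sin φ₁ cos φ₂ cos Δλ = -0.535870
θ = atan2(y, x) = -139.9604° → 220.0396° (mod 360°)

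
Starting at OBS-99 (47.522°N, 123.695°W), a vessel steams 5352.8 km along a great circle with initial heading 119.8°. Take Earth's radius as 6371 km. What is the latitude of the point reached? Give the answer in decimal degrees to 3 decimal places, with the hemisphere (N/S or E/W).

14.018°N

δ = d/R = 5352.8/6371 = 0.840182 rad
φ₂ = arcsin(sin φ₁ cos δ + cos φ₁ sin δ cos θ)
   = arcsin(0.73754·0.66733 + 0.67531·0.74476·-0.49697) = 14.01807°
λ₂ = λ₁ + atan2(sin θ sin δ cos φ₁, cos δ − sin φ₁ sin φ₂) = -81.92681°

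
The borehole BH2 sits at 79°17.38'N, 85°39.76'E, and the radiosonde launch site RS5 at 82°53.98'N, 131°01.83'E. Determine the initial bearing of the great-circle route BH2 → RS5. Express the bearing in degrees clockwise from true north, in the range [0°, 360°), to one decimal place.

BH2: φ = +79.28967°, λ = +85.66267°
RS5: φ = +82.89967°, λ = +131.03050°
Δλ = 45.3678°
y = sin Δλ · cos φ₂ = 0.087963
x = cos φ₁ sin φ₂ − sin φ₁ cos φ₂ cos Δλ = 0.099091
θ = atan2(y, x) = 41.5954° → 41.5954° (mod 360°)

41.6°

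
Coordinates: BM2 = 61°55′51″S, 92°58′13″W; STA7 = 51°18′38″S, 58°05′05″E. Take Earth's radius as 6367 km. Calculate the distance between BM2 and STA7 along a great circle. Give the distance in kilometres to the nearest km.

7162 km

BM2: φ = -61.93083°, λ = -92.97028°
STA7: φ = -51.31056°, λ = +58.08472°
Δφ = 10.6203°,  Δλ = 151.0550°
a = sin²(Δφ/2) + cos φ₁ cos φ₂ sin²(Δλ/2) = 0.284326
c = 2·arcsin(√a) = 1.124811 rad = 64.4469°
d = R·c = 6367 × 1.124811 = 7161.7 km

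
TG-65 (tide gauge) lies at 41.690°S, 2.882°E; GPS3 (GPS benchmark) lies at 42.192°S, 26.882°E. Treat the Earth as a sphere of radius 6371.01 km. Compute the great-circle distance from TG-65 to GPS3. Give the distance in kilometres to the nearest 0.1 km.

Δφ = -0.5020°,  Δλ = 24.0000°
a = sin²(Δφ/2) + cos φ₁ cos φ₂ sin²(Δλ/2) = 0.023936
c = 2·arcsin(√a) = 0.310670 rad = 17.8001°
d = R·c = 6371.01 × 0.310670 = 1979.3 km

1979.3 km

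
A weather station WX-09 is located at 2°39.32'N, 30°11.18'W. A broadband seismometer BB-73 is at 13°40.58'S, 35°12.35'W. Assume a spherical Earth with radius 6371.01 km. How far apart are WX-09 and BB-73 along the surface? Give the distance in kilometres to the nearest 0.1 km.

1898.5 km

WX-09: φ = +2.65533°, λ = -30.18633°
BB-73: φ = -13.67633°, λ = -35.20583°
Δφ = -16.3317°,  Δλ = -5.0195°
a = sin²(Δφ/2) + cos φ₁ cos φ₂ sin²(Δλ/2) = 0.022036
c = 2·arcsin(√a) = 0.297993 rad = 17.0737°
d = R·c = 6371.01 × 0.297993 = 1898.5 km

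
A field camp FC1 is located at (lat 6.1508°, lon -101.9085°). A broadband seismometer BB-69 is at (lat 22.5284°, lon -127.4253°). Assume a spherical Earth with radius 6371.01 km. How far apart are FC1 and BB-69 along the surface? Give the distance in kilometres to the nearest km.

3287 km

Δφ = 16.3776°,  Δλ = -25.5168°
a = sin²(Δφ/2) + cos φ₁ cos φ₂ sin²(Δλ/2) = 0.065077
c = 2·arcsin(√a) = 0.515908 rad = 29.5593°
d = R·c = 6371.01 × 0.515908 = 3286.9 km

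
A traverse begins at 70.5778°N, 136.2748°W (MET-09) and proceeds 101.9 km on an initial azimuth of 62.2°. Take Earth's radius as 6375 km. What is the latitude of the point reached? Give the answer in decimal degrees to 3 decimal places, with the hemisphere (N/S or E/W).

δ = d/R = 101.9/6375 = 0.015984 rad
φ₂ = arcsin(sin φ₁ cos δ + cos φ₁ sin δ cos θ)
   = arcsin(0.94309·0.99987 + 0.33253·0.01598·0.46639) = 70.98833°
λ₂ = λ₁ + atan2(sin θ sin δ cos φ₁, cos δ − sin φ₁ sin φ₂) = -133.78724°

70.988°N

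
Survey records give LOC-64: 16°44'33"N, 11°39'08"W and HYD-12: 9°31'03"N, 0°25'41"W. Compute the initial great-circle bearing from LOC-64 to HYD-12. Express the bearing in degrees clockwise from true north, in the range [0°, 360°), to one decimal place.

LOC-64: φ = +16.74250°, λ = -11.65222°
HYD-12: φ = +9.51750°, λ = -0.42806°
Δλ = 11.2242°
y = sin Δλ · cos φ₂ = 0.191969
x = cos φ₁ sin φ₂ − sin φ₁ cos φ₂ cos Δλ = -0.120332
θ = atan2(y, x) = 122.0808° → 122.0808° (mod 360°)

122.1°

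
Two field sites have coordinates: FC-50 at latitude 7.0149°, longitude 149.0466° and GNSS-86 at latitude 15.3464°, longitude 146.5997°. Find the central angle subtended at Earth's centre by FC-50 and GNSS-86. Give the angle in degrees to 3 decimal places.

8.670°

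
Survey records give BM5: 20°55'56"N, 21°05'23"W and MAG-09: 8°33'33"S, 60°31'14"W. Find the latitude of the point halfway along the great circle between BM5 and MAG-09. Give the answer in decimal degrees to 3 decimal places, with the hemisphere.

6.568°N

BM5: φ = +20.93222°, λ = -21.08972°
MAG-09: φ = -8.55917°, λ = -60.52056°
Bx = cos φ₂ cos Δλ = 0.763790,  By = cos φ₂ sin Δλ = -0.628072
φₘ = atan2(sin φ₁ + sin φ₂, √((cos φ₁ + Bx)² + By²)) = 6.56816°
λₘ = λ₁ + atan2(By, cos φ₁ + Bx) = -41.39090°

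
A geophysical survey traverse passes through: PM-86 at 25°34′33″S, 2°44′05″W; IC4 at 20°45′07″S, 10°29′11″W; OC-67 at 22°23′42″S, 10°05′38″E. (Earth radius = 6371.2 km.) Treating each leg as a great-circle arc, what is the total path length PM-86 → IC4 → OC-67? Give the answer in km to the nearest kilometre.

PM-86: φ = -25.57583°, λ = -2.73472°
IC4: φ = -20.75194°, λ = -10.48639°
OC-67: φ = -22.39500°, λ = +10.09389°
PM-86→IC4: c = 0.150141 rad, d = 956.58 km
IC4→OC-67: c = 0.334998 rad, d = 2134.34 km
Total = 956.58 + 2134.34 = 3090.92 km

3091 km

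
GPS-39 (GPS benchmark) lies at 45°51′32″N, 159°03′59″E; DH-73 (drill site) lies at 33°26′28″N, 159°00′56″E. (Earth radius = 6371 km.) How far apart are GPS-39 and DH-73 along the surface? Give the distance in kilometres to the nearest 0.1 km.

GPS-39: φ = +45.85889°, λ = +159.06639°
DH-73: φ = +33.44111°, λ = +159.01556°
Δφ = -12.4178°,  Δλ = -0.0508°
a = sin²(Δφ/2) + cos φ₁ cos φ₂ sin²(Δλ/2) = 0.011697
c = 2·arcsin(√a) = 0.216732 rad = 12.4178°
d = R·c = 6371 × 0.216732 = 1380.8 km

1380.8 km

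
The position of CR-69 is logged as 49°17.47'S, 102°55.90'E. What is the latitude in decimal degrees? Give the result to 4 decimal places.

49.2912°S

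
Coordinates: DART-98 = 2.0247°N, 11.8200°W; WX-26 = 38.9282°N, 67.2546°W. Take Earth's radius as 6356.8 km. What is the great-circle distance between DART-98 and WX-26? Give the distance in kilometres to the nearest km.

6923 km

Δφ = 36.9035°,  Δλ = -55.4346°
a = sin²(Δφ/2) + cos φ₁ cos φ₂ sin²(Δλ/2) = 0.268359
c = 2·arcsin(√a) = 1.089101 rad = 62.4009°
d = R·c = 6356.8 × 1.089101 = 6923.2 km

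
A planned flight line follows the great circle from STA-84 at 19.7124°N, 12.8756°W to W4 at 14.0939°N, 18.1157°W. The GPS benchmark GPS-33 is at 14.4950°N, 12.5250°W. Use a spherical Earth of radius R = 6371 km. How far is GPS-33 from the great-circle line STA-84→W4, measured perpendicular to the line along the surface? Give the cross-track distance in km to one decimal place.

419.8 km

δ₁₃ = central angle STA-84→GPS-33 = 0.091248 rad  (haversine)
θ₁₃ = bearing STA-84→GPS-33 = 176.272°,  θ₁₂ = bearing STA-84→W4 = 222.539°
dₓₜ = R·arcsin(sin δ₁₃ · sin(θ₁₃ − θ₁₂)) = 6371·arcsin(0.09112·sin(-46.267°)) = -419.778 km
|dₓₜ| = 419.778 km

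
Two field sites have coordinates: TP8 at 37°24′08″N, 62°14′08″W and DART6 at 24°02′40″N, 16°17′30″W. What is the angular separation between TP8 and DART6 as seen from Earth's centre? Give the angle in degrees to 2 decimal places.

41.24°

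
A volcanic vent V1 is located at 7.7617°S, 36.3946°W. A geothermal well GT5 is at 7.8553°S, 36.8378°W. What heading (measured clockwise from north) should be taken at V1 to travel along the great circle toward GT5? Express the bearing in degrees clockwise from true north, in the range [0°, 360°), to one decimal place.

257.9°

Δλ = -0.4432°
y = sin Δλ · cos φ₂ = -0.007663
x = cos φ₁ sin φ₂ − sin φ₁ cos φ₂ cos Δλ = -0.001638
θ = atan2(y, x) = -102.0636° → 257.9364° (mod 360°)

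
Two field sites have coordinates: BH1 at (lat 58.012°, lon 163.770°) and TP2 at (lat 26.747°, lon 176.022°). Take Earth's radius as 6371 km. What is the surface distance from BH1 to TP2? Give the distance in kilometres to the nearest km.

Δφ = -31.2650°,  Δλ = 12.2520°
a = sin²(Δφ/2) + cos φ₁ cos φ₂ sin²(Δλ/2) = 0.077999
c = 2·arcsin(√a) = 0.566096 rad = 32.4349°
d = R·c = 6371 × 0.566096 = 3606.6 km

3607 km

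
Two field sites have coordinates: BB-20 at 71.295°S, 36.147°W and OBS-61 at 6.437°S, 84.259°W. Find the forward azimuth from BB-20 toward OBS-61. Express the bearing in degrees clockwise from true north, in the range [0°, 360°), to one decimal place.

308.7°

Δλ = -48.1120°
y = sin Δλ · cos φ₂ = -0.739758
x = cos φ₁ sin φ₂ − sin φ₁ cos φ₂ cos Δλ = 0.592471
θ = atan2(y, x) = -51.3088° → 308.6912° (mod 360°)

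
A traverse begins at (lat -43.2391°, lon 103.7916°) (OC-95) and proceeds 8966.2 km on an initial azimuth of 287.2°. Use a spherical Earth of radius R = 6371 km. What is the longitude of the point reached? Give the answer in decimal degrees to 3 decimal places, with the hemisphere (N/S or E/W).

δ = d/R = 8966.2/6371 = 1.407346 rad
φ₂ = arcsin(sin φ₁ cos δ + cos φ₁ sin δ cos θ)
   = arcsin(-0.68504·0.16272 + 0.72850·0.98667·0.29571) = 5.80134°
λ₂ = λ₁ + atan2(sin θ sin δ cos φ₁, cos δ − sin φ₁ sin φ₂) = 32.45796°

32.458°E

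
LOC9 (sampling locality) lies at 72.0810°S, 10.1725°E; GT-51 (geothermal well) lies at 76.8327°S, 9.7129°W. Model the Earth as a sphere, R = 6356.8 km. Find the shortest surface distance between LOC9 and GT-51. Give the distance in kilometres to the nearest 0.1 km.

Δφ = -4.7517°,  Δλ = -19.8854°
a = sin²(Δφ/2) + cos φ₁ cos φ₂ sin²(Δλ/2) = 0.003808
c = 2·arcsin(√a) = 0.123495 rad = 7.0758°
d = R·c = 6356.8 × 0.123495 = 785.0 km

785.0 km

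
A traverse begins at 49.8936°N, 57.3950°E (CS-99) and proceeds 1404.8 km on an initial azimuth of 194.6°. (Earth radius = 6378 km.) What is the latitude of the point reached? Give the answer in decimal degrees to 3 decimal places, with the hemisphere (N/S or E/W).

37.602°N

δ = d/R = 1404.8/6378 = 0.220257 rad
φ₂ = arcsin(sin φ₁ cos δ + cos φ₁ sin δ cos θ)
   = arcsin(0.76485·0.97584 + 0.64421·0.21848·-0.96771) = 37.60175°
λ₂ = λ₁ + atan2(sin θ sin δ cos φ₁, cos δ − sin φ₁ sin φ₂) = 53.40905°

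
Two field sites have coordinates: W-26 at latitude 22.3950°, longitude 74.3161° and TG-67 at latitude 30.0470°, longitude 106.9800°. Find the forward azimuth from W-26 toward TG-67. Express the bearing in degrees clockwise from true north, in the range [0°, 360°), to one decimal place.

68.4°

Δλ = 32.6639°
y = sin Δλ · cos φ₂ = 0.467181
x = cos φ₁ sin φ₂ − sin φ₁ cos φ₂ cos Δλ = 0.185312
θ = atan2(y, x) = 68.3638° → 68.3638° (mod 360°)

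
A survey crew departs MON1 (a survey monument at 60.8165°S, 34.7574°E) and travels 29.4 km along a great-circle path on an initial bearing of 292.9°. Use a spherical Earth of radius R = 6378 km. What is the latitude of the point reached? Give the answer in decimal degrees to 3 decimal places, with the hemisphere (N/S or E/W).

60.713°S

δ = d/R = 29.4/6378 = 0.004610 rad
φ₂ = arcsin(sin φ₁ cos δ + cos φ₁ sin δ cos θ)
   = arcsin(-0.87306·0.99999 + 0.48761·0.00461·0.38912) = -60.71281°
λ₂ = λ₁ + atan2(sin θ sin δ cos φ₁, cos δ − sin φ₁ sin φ₂) = 34.26005°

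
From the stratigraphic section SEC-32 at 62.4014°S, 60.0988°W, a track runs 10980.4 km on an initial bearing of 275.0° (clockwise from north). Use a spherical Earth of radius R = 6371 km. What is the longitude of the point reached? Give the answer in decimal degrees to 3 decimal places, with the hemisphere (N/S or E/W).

δ = d/R = 10980.4/6371 = 1.723497 rad
φ₂ = arcsin(sin φ₁ cos δ + cos φ₁ sin δ cos θ)
   = arcsin(-0.88621·-0.15211 + 0.46327·0.98836·0.08716) = 10.06164°
λ₂ = λ₁ + atan2(sin θ sin δ cos φ₁, cos δ − sin φ₁ sin φ₂) = -149.75709°

149.757°W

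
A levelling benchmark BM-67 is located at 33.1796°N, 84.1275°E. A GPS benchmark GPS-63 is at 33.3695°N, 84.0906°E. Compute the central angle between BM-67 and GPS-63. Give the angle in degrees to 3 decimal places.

0.192°

Δφ = 0.1899°,  Δλ = -0.0369°
a = sin²(Δφ/2) + cos φ₁ cos φ₂ sin²(Δλ/2) = 0.000003
c = 2·arcsin(√a) = 0.003358 rad = 0.1924°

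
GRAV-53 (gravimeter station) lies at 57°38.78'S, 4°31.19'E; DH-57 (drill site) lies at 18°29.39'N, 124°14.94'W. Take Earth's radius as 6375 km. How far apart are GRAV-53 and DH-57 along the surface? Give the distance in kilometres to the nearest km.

GRAV-53: φ = -57.64633°, λ = +4.51983°
DH-57: φ = +18.48983°, λ = -124.24900°
Δφ = 76.1362°,  Δλ = -128.7688°
a = sin²(Δφ/2) + cos φ₁ cos φ₂ sin²(Δλ/2) = 0.792851
c = 2·arcsin(√a) = 2.196543 rad = 125.8527°
d = R·c = 6375 × 2.196543 = 14003.0 km

14003 km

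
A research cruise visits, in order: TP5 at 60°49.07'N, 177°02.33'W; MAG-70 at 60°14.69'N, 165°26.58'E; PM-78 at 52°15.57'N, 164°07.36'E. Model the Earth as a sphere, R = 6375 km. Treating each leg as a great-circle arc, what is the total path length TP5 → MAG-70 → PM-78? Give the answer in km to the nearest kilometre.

TP5: φ = +60.81783°, λ = -177.03883°
MAG-70: φ = +60.24483°, λ = +165.44300°
PM-78: φ = +52.25950°, λ = +164.12267°
TP5→MAG-70: c = 0.150295 rad, d = 958.13 km
MAG-70→PM-78: c = 0.139950 rad, d = 892.18 km
Total = 958.13 + 892.18 = 1850.31 km

1850 km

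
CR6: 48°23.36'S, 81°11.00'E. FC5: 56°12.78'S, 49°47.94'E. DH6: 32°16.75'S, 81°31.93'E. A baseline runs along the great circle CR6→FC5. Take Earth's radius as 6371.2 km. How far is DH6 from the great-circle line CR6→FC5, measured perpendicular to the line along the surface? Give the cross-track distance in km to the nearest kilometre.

CR6: φ = -48.38933°, λ = +81.18333°
FC5: φ = -56.21300°, λ = +49.79900°
DH6: φ = -32.27917°, λ = +81.53217°
δ₁₃ = central angle CR6→DH6 = 0.281213 rad  (haversine)
θ₁₃ = bearing CR6→DH6 = 1.063°,  θ₁₂ = bearing CR6→FC5 = 235.781°
dₓₜ = R·arcsin(sin δ₁₃ · sin(θ₁₃ − θ₁₂)) = 6371.2·arcsin(0.27752·sin(-234.718°)) = 1456.014 km
|dₓₜ| = 1456.014 km

1456 km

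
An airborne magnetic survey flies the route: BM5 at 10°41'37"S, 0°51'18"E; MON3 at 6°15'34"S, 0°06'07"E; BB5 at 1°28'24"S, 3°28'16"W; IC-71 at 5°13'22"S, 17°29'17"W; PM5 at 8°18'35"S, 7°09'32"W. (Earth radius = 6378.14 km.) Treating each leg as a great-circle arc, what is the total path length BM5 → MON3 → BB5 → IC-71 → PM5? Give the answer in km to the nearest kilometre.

3969 km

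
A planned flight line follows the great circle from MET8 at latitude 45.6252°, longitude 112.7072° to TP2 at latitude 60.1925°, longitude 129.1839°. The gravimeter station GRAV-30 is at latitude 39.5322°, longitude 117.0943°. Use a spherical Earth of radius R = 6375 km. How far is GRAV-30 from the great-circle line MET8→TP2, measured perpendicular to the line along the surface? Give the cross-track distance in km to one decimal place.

δ₁₃ = central angle MET8→GRAV-30 = 0.120318 rad  (haversine)
θ₁₃ = bearing MET8→GRAV-30 = 150.559°,  θ₁₂ = bearing MET8→TP2 = 27.915°
dₓₜ = R·arcsin(sin δ₁₃ · sin(θ₁₃ − θ₁₂)) = 6375·arcsin(0.12003·sin(122.643°)) = 645.415 km
|dₓₜ| = 645.415 km

645.4 km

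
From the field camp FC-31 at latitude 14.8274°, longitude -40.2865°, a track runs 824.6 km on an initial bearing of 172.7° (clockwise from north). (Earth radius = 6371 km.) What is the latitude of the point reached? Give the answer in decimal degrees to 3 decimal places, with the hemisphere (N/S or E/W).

δ = d/R = 824.6/6371 = 0.129430 rad
φ₂ = arcsin(sin φ₁ cos δ + cos φ₁ sin δ cos θ)
   = arcsin(0.25591·0.99164 + 0.96670·0.12907·-0.99189) = 7.47003°
λ₂ = λ₁ + atan2(sin θ sin δ cos φ₁, cos δ − sin φ₁ sin φ₂) = -39.33876°

7.470°N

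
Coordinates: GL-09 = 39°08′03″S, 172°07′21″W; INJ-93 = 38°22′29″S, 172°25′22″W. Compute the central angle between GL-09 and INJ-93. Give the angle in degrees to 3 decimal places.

0.795°

GL-09: φ = -39.13417°, λ = -172.12250°
INJ-93: φ = -38.37472°, λ = -172.42278°
Δφ = 0.7594°,  Δλ = -0.3003°
a = sin²(Δφ/2) + cos φ₁ cos φ₂ sin²(Δλ/2) = 0.000048
c = 2·arcsin(√a) = 0.013871 rad = 0.7947°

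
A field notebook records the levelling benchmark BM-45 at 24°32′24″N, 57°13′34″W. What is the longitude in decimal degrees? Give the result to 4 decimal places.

57.2261°W

57° + 13′/60 + 34″/3600 = 57 + 0.21667 + 0.00944 = 57.2261°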